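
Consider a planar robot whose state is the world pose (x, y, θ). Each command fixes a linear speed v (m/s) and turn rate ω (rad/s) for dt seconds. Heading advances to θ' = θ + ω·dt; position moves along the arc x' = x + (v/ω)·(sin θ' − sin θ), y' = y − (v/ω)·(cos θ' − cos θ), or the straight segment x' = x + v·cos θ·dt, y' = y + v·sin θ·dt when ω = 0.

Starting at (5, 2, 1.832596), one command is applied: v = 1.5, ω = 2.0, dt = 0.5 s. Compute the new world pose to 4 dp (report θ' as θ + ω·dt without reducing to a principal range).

(4.5036, 2.5204, 2.8326)

θ' = 1.8326 + 2.0·0.5 = 2.8326
R = v/ω = 1.5/2.0 = 0.7500
x' = 5 + 0.7500·(sin 2.8326 − sin 1.8326) = 4.5036
y' = 2 − 0.7500·(cos 2.8326 − cos 1.8326) = 2.5204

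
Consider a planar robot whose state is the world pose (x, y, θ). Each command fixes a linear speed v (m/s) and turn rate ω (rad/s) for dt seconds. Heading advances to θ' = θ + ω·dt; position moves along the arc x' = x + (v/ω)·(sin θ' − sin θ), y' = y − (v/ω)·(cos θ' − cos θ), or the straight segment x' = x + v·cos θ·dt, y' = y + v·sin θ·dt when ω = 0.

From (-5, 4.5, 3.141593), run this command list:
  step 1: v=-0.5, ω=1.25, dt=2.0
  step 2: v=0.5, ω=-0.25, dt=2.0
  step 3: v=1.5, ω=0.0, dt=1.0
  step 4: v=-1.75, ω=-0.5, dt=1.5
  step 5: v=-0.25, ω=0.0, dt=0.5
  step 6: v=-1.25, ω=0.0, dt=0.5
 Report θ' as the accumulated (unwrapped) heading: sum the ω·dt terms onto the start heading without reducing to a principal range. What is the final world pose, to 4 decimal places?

step 1: θ'=5.6416 (R=-0.4000) → pose (-4.7606, 5.2205, 5.6416)
step 2: θ'=5.1416 (R=-2.0000) → pose (-4.1390, 4.4505, 5.1416)
step 3: θ'=5.1416 (straight) → pose (-3.5147, 3.0865, 5.1416)
step 4: θ'=4.3916 (R=3.5000) → pose (-3.6536, 5.6467, 4.3916)
step 5: θ'=4.3916 (straight) → pose (-3.6142, 5.7653, 4.3916)
step 6: θ'=4.3916 (straight) → pose (-3.4172, 6.3584, 4.3916)

(-3.4172, 6.3584, 4.3916)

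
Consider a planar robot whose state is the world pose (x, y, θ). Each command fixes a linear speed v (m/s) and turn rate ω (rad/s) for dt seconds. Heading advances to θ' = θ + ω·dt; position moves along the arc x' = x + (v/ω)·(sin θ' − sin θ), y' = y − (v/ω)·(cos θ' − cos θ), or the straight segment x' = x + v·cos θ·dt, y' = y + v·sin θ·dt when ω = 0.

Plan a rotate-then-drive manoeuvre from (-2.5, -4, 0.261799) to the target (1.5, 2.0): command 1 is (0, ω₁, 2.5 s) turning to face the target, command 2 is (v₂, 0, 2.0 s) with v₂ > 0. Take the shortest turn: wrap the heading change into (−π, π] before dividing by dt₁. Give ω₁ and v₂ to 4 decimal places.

heading to target = atan2(2−-4, 1.5−-2.5) = 0.9828
Δθ = wrap(0.9828 − 0.2618) = 0.7210; ω₁ = Δθ/dt₁ = 0.2884
distance = √((1.5−-2.5)² + (2−-4)²) = 7.2111; v₂ = distance/dt₂ = 3.6056

ω₁ = 0.2884, v₂ = 3.6056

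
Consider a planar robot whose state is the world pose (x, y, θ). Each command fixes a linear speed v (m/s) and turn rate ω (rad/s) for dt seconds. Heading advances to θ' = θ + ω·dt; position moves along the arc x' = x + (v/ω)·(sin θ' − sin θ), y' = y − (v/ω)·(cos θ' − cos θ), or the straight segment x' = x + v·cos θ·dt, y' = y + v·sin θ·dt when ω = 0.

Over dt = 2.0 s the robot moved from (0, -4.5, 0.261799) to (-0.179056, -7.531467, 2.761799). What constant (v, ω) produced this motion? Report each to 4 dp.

Δθ = 2.761799 − 0.261799 = 2.500000
ω = Δθ/dt = 2.500000/2.0 = 1.2500
R = −Δy/(cos θ' − cos θ) = -1.6000
v = R·ω = -1.6000·1.2500 = -2.0000

v = -2.0000, ω = 1.2500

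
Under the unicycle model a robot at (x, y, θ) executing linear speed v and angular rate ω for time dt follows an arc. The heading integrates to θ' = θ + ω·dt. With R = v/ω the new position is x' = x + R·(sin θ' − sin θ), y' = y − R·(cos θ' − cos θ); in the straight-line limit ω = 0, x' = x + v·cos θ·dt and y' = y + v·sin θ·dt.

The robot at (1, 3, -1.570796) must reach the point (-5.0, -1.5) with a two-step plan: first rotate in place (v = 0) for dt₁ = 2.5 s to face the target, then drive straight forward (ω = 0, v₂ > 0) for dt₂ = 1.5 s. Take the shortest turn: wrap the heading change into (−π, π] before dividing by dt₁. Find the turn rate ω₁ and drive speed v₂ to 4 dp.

ω₁ = -0.3709, v₂ = 5.0000

heading to target = atan2(-1.5−3, -5−1) = -2.4981
Δθ = wrap(-2.4981 − -1.5708) = -0.9273; ω₁ = Δθ/dt₁ = -0.3709
distance = √((-5−1)² + (-1.5−3)²) = 7.5000; v₂ = distance/dt₂ = 5.0000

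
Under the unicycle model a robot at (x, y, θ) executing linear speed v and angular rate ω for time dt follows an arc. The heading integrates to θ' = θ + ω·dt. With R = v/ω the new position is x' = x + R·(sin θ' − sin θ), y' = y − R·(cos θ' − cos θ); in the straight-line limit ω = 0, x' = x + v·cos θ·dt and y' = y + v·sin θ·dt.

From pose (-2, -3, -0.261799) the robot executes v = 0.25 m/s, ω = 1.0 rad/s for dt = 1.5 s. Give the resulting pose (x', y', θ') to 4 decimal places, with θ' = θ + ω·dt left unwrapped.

θ' = -0.2618 + 1.0·1.5 = 1.2382
R = v/ω = 0.25/1.0 = 0.2500
x' = -2 + 0.2500·(sin 1.2382 − sin -0.2618) = -1.6990
y' = -3 − 0.2500·(cos 1.2382 − cos -0.2618) = -2.8401

(-1.6990, -2.8401, 1.2382)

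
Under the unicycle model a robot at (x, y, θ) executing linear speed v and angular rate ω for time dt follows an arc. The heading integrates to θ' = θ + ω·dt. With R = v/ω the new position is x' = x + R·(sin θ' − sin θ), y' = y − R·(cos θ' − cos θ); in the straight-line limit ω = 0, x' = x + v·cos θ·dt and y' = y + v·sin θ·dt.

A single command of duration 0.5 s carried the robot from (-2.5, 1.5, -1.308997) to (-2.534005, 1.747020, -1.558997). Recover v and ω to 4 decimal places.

v = -0.5000, ω = -0.5000

Δθ = -1.558997 − -1.308997 = -0.250000
ω = Δθ/dt = -0.250000/0.5 = -0.5000
R = −Δy/(cos θ' − cos θ) = 1.0000
v = R·ω = 1.0000·-0.5000 = -0.5000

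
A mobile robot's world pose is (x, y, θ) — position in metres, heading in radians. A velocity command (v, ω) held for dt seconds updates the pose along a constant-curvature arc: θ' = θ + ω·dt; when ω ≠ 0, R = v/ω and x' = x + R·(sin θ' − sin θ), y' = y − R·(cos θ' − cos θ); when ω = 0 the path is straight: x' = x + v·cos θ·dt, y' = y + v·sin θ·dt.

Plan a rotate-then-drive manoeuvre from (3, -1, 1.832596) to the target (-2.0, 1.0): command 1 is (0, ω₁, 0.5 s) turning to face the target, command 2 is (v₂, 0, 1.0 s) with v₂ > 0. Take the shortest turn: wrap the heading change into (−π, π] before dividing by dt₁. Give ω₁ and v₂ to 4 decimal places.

heading to target = atan2(1−-1, -2−3) = 2.7611
Δθ = wrap(2.7611 − 1.8326) = 0.9285; ω₁ = Δθ/dt₁ = 1.8570
distance = √((-2−3)² + (1−-1)²) = 5.3852; v₂ = distance/dt₂ = 5.3852

ω₁ = 1.8570, v₂ = 5.3852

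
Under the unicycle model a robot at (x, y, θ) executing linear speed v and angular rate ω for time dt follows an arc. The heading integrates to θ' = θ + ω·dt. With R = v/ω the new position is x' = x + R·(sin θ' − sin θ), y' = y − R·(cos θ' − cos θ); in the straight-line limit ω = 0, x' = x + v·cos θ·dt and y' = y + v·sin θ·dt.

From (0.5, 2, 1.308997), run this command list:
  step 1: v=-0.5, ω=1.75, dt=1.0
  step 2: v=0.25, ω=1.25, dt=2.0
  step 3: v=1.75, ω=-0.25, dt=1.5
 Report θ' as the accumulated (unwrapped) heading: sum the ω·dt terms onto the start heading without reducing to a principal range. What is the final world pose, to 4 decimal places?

step 1: θ'=3.0590 (R=-0.2857) → pose (0.7524, 1.6413, 3.0590)
step 2: θ'=5.5590 (R=0.2000) → pose (0.6034, 1.2922, 5.5590)
step 3: θ'=5.1840 (R=-7.0000) → pose (2.2016, -0.7708, 5.1840)

(2.2016, -0.7708, 5.1840)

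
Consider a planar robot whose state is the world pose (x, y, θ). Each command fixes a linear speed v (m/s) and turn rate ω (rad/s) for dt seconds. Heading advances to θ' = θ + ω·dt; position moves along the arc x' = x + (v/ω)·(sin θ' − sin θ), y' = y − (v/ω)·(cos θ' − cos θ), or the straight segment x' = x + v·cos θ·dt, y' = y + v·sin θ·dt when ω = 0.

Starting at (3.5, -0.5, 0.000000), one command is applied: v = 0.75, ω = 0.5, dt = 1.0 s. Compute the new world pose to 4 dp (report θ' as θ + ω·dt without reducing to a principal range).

θ' = 0.0000 + 0.5·1.0 = 0.5000
R = v/ω = 0.75/0.5 = 1.5000
x' = 3.5 + 1.5000·(sin 0.5000 − sin 0.0000) = 4.2191
y' = -0.5 − 1.5000·(cos 0.5000 − cos 0.0000) = -0.3164

(4.2191, -0.3164, 0.5000)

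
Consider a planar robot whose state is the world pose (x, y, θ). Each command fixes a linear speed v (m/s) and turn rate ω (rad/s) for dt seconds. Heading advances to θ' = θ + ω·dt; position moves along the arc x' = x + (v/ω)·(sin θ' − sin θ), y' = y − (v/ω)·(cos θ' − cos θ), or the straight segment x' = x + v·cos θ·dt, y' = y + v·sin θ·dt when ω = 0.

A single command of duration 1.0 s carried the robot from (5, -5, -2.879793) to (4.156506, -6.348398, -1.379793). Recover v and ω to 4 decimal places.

v = 1.7500, ω = 1.5000

Δθ = -1.379793 − -2.879793 = 1.500000
ω = Δθ/dt = 1.500000/1.0 = 1.5000
R = −Δy/(cos θ' − cos θ) = 1.1667
v = R·ω = 1.1667·1.5000 = 1.7500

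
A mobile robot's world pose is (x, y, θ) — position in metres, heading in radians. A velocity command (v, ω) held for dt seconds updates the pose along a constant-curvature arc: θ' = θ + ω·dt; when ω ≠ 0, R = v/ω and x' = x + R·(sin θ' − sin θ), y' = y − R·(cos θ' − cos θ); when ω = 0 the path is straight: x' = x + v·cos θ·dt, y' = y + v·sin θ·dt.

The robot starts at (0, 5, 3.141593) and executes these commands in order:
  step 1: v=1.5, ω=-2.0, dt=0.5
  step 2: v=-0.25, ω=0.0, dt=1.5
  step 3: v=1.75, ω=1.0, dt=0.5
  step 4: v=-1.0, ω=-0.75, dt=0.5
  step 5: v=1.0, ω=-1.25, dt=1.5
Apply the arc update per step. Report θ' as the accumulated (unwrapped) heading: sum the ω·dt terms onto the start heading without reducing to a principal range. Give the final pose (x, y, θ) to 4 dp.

step 1: θ'=2.1416 (R=-0.7500) → pose (-0.6311, 5.3448, 2.1416)
step 2: θ'=2.1416 (straight) → pose (-0.4285, 5.0292, 2.1416)
step 3: θ'=2.6416 (R=1.7500) → pose (-1.0621, 5.6195, 2.6416)
step 4: θ'=2.2666 (R=1.3333) → pose (-0.6779, 5.3040, 2.2666)
step 5: θ'=0.3916 (R=-0.8000) → pose (-0.3692, 6.5563, 0.3916)

(-0.3692, 6.5563, 0.3916)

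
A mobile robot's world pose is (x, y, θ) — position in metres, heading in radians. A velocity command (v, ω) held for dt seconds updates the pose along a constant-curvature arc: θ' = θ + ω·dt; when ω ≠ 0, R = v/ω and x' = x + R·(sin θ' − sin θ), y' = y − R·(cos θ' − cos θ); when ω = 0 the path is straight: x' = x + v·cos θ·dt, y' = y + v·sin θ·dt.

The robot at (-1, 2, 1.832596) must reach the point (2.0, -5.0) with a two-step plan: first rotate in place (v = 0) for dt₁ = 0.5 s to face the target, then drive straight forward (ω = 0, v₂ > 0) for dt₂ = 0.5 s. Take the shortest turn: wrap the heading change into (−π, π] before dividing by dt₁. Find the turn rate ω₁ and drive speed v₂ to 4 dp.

heading to target = atan2(-5−2, 2−-1) = -1.1659
Δθ = wrap(-1.1659 − 1.8326) = -2.9985; ω₁ = Δθ/dt₁ = -5.9970
distance = √((2−-1)² + (-5−2)²) = 7.6158; v₂ = distance/dt₂ = 15.2315

ω₁ = -5.9970, v₂ = 15.2315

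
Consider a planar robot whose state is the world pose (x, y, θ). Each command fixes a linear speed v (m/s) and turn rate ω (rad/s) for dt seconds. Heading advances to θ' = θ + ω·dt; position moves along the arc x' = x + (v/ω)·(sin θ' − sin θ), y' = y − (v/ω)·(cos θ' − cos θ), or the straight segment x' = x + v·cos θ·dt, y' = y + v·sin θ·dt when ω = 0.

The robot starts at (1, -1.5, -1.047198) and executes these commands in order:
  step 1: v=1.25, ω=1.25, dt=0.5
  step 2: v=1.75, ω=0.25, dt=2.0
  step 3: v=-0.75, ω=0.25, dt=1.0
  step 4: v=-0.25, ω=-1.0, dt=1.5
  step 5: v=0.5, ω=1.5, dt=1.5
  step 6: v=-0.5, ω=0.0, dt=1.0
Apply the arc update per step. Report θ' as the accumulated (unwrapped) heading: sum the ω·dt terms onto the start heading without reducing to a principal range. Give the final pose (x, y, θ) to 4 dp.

(4.1893, -2.9855, 1.0778)

step 1: θ'=-0.4222 (R=1.0000) → pose (1.4563, -1.9122, -0.4222)
step 2: θ'=0.0778 (R=7.0000) → pose (4.8687, -2.5057, 0.0778)
step 3: θ'=0.3278 (R=-3.0000) → pose (4.1360, -2.6564, 0.3278)
step 4: θ'=-1.1722 (R=0.2500) → pose (3.8251, -2.5167, -1.1722)
step 5: θ'=1.0778 (R=0.3333) → pose (4.4259, -2.5451, 1.0778)
step 6: θ'=1.0778 (straight) → pose (4.1893, -2.9855, 1.0778)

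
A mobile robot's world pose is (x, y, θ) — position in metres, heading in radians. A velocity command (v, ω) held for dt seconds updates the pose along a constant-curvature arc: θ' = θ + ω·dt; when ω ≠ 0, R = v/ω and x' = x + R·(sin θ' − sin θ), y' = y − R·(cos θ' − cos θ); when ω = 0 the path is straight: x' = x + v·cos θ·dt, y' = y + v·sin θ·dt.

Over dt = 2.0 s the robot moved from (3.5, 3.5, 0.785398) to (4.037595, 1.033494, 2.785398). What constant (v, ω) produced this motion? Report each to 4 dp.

Δθ = 2.785398 − 0.785398 = 2.000000
ω = Δθ/dt = 2.000000/2.0 = 1.0000
R = −Δy/(cos θ' − cos θ) = -1.5000
v = R·ω = -1.5000·1.0000 = -1.5000

v = -1.5000, ω = 1.0000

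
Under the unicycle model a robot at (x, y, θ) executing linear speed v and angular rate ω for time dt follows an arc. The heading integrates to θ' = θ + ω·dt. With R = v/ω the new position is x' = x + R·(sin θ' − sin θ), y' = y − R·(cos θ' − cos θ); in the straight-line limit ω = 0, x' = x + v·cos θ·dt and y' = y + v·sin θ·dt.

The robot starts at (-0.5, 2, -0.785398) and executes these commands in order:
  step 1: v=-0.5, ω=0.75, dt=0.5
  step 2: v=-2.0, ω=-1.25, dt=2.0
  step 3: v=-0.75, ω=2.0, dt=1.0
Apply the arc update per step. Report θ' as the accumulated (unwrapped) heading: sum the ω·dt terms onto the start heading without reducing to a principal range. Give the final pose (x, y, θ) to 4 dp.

step 1: θ'=-0.4104 (R=-0.6667) → pose (-0.7054, 2.1399, -0.4104)
step 2: θ'=-2.9104 (R=1.6000) → pose (-0.4337, 5.1645, -2.9104)
step 3: θ'=-0.9104 (R=-0.3750) → pose (-0.2235, 5.7595, -0.9104)

(-0.2235, 5.7595, -0.9104)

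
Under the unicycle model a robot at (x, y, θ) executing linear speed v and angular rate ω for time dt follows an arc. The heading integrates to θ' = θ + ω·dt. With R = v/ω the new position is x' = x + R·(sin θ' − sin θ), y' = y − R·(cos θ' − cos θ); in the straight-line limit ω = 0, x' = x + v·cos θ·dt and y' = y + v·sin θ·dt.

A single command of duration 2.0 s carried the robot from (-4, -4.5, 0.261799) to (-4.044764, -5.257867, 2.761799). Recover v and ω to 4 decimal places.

Δθ = 2.761799 − 0.261799 = 2.500000
ω = Δθ/dt = 2.500000/2.0 = 1.2500
R = −Δy/(cos θ' − cos θ) = -0.4000
v = R·ω = -0.4000·1.2500 = -0.5000

v = -0.5000, ω = 1.2500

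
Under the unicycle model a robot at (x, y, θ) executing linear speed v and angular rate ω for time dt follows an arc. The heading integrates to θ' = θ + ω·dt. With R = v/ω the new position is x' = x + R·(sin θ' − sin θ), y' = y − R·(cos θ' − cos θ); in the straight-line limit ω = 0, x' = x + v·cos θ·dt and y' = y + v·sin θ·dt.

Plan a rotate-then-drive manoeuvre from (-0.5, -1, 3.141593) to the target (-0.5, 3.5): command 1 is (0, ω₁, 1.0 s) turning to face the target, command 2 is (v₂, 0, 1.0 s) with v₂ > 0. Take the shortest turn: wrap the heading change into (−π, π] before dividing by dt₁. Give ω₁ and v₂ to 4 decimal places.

heading to target = atan2(3.5−-1, -0.5−-0.5) = 1.5708
Δθ = wrap(1.5708 − 3.1416) = -1.5708; ω₁ = Δθ/dt₁ = -1.5708
distance = √((-0.5−-0.5)² + (3.5−-1)²) = 4.5000; v₂ = distance/dt₂ = 4.5000

ω₁ = -1.5708, v₂ = 4.5000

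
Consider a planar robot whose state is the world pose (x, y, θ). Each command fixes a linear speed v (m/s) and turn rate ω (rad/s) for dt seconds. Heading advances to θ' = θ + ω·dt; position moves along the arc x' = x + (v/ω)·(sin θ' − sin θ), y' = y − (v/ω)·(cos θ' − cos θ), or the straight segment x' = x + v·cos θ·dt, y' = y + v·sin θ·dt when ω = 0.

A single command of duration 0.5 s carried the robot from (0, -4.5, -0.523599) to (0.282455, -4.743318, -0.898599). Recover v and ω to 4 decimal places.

v = 0.7500, ω = -0.7500

Δθ = -0.898599 − -0.523599 = -0.375000
ω = Δθ/dt = -0.375000/0.5 = -0.7500
R = Δx/(sin θ' − sin θ) = -1.0000
v = R·ω = -1.0000·-0.7500 = 0.7500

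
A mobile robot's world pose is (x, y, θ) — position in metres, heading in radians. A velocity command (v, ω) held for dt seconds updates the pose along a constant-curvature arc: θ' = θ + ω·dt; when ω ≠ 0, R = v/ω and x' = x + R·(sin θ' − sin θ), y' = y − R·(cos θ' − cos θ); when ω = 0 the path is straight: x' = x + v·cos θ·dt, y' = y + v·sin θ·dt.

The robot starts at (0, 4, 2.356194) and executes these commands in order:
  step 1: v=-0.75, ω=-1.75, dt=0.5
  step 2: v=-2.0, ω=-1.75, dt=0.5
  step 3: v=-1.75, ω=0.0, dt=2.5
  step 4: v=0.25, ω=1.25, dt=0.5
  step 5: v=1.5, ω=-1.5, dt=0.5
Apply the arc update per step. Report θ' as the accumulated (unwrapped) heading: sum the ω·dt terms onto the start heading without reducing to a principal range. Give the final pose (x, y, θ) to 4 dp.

(-3.4041, 0.9801, 0.4812)

step 1: θ'=1.4812 (R=0.4286) → pose (0.1238, 3.6586, 1.4812)
step 2: θ'=0.6062 (R=1.1429) → pose (-0.3633, 2.8216, 0.6062)
step 3: θ'=0.6062 (straight) → pose (-3.9588, 0.3290, 0.6062)
step 4: θ'=1.2312 (R=0.2000) → pose (-3.8842, 0.4268, 1.2312)
step 5: θ'=0.4812 (R=-1.0000) → pose (-3.4041, 0.9801, 0.4812)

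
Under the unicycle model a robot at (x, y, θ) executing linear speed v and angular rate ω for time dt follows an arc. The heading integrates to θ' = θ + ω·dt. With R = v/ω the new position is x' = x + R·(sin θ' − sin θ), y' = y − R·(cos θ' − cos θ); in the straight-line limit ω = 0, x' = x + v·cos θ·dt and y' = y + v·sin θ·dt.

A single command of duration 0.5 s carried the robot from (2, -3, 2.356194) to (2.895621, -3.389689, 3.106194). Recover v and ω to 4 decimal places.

v = -2.0000, ω = 1.5000

Δθ = 3.106194 − 2.356194 = 0.750000
ω = Δθ/dt = 0.750000/0.5 = 1.5000
R = Δx/(sin θ' − sin θ) = -1.3333
v = R·ω = -1.3333·1.5000 = -2.0000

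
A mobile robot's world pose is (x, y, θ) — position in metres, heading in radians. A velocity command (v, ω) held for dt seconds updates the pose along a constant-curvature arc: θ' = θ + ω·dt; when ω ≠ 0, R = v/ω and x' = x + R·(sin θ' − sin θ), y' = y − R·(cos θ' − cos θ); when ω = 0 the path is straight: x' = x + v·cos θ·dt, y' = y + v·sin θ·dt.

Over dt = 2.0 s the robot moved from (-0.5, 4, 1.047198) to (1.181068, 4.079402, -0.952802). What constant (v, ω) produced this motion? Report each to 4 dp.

v = 1.0000, ω = -1.0000

Δθ = -0.952802 − 1.047198 = -2.000000
ω = Δθ/dt = -2.000000/2.0 = -1.0000
R = Δx/(sin θ' − sin θ) = -1.0000
v = R·ω = -1.0000·-1.0000 = 1.0000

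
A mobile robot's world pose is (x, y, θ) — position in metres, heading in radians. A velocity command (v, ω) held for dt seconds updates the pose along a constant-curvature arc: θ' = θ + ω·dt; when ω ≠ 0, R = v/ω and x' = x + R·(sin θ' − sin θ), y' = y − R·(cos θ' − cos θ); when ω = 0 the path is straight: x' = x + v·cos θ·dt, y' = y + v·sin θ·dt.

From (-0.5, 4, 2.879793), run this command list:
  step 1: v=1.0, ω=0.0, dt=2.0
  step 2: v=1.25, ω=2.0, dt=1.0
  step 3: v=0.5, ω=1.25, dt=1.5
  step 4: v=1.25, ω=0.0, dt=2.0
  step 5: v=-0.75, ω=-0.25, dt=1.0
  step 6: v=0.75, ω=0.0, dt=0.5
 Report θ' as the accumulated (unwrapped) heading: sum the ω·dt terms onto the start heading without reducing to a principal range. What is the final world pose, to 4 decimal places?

step 1: θ'=2.8798 (straight) → pose (-2.4319, 4.5176, 2.8798)
step 2: θ'=4.8798 (R=0.6250) → pose (-3.2099, 3.8098, 4.8798)
step 3: θ'=6.7548 (R=0.4000) → pose (-2.6337, 3.5201, 6.7548)
step 4: θ'=6.7548 (straight) → pose (-0.4066, 4.6559, 6.7548)
step 5: θ'=6.5048 (R=3.0000) → pose (-1.1102, 4.4018, 6.5048)
step 6: θ'=6.5048 (straight) → pose (-0.7444, 4.4842, 6.5048)

(-0.7444, 4.4842, 6.5048)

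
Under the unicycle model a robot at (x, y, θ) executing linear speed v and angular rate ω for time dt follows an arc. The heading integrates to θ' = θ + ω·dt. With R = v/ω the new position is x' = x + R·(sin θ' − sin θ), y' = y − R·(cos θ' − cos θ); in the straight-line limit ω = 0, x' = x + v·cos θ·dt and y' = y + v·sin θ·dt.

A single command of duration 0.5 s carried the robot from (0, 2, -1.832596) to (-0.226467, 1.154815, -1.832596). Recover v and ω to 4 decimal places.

v = 1.7500, ω = 0.0000

Δθ = -1.832596 − -1.832596 = 0.000000
ω = Δθ/dt = 0.000000/0.5 = 0.0000
ω = 0 → v = (Δx·cos θ + Δy·sin θ)/dt = 1.7500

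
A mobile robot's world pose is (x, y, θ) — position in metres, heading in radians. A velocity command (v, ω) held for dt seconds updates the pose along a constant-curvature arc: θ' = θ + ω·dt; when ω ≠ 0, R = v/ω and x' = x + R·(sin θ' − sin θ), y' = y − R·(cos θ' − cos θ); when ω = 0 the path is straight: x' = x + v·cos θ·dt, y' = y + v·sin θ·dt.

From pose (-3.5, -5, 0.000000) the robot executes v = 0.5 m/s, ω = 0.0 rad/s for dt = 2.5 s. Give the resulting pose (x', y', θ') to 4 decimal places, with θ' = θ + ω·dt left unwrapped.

(-2.2500, -5.0000, 0.0000)

θ' = 0.0000 + 0.0·2.5 = 0.0000
ω = 0 → straight: x' = -3.5 + 0.5·cos(0.0000)·2.5 = -2.2500
y' = -5 + 0.5·sin(0.0000)·2.5 = -5.0000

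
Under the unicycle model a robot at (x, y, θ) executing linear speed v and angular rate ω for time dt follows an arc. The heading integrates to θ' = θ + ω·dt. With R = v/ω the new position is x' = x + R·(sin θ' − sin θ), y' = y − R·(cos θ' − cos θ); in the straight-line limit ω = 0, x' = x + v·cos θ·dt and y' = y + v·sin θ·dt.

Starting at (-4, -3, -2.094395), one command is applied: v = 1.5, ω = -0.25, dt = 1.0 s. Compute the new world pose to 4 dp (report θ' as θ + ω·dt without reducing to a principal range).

(-4.9037, -4.1923, -2.3444)

θ' = -2.0944 + -0.25·1.0 = -2.3444
R = v/ω = 1.5/-0.25 = -6.0000
x' = -4 + -6.0000·(sin -2.3444 − sin -2.0944) = -4.9037
y' = -3 − -6.0000·(cos -2.3444 − cos -2.0944) = -4.1923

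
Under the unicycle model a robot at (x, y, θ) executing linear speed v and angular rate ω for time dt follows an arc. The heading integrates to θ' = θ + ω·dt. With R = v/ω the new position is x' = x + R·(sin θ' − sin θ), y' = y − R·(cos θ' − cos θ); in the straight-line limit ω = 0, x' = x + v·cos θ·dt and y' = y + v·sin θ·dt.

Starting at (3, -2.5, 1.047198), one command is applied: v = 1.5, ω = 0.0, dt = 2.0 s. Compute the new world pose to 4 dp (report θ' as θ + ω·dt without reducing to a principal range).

(4.5000, 0.0981, 1.0472)

θ' = 1.0472 + 0.0·2.0 = 1.0472
ω = 0 → straight: x' = 3 + 1.5·cos(1.0472)·2.0 = 4.5000
y' = -2.5 + 1.5·sin(1.0472)·2.0 = 0.0981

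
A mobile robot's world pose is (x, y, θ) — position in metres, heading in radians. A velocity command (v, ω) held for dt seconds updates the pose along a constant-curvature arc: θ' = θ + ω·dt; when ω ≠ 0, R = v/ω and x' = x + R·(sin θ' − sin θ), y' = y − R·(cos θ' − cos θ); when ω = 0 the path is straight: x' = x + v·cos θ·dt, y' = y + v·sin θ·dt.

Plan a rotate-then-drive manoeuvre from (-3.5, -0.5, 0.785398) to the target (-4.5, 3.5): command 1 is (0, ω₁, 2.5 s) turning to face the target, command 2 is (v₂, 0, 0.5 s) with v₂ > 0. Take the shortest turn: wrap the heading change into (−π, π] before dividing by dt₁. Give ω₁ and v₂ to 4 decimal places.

heading to target = atan2(3.5−-0.5, -4.5−-3.5) = 1.8158
Δθ = wrap(1.8158 − 0.7854) = 1.0304; ω₁ = Δθ/dt₁ = 0.4122
distance = √((-4.5−-3.5)² + (3.5−-0.5)²) = 4.1231; v₂ = distance/dt₂ = 8.2462

ω₁ = 0.4122, v₂ = 8.2462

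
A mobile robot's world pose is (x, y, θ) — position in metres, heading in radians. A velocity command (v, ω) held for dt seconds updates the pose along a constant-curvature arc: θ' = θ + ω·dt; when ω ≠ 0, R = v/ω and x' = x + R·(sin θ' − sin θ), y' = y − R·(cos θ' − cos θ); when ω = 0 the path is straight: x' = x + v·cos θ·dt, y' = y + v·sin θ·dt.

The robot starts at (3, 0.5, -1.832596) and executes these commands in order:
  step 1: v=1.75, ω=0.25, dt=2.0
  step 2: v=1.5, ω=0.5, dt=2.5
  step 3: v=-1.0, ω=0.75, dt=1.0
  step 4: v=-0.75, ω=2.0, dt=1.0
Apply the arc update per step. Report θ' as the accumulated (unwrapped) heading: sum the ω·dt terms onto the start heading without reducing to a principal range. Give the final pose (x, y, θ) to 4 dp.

step 1: θ'=-1.3326 (R=7.0000) → pose (2.9591, -2.9634, -1.3326)
step 2: θ'=-0.0826 (R=3.0000) → pose (5.6269, -5.2453, -0.0826)
step 3: θ'=0.6674 (R=-1.3333) → pose (4.6916, -5.5269, 0.6674)
step 4: θ'=2.6674 (R=-0.3750) → pose (4.7525, -6.1550, 2.6674)

(4.7525, -6.1550, 2.6674)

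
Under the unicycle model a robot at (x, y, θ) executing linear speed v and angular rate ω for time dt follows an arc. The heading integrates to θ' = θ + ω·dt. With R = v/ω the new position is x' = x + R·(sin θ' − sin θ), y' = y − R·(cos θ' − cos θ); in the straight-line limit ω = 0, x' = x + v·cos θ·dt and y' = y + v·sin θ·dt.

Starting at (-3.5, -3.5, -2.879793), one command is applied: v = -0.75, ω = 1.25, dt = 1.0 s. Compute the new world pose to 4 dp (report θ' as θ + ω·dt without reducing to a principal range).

(-3.0563, -2.9558, -1.6298)

θ' = -2.8798 + 1.25·1.0 = -1.6298
R = v/ω = -0.75/1.25 = -0.6000
x' = -3.5 + -0.6000·(sin -1.6298 − sin -2.8798) = -3.0563
y' = -3.5 − -0.6000·(cos -1.6298 − cos -2.8798) = -2.9558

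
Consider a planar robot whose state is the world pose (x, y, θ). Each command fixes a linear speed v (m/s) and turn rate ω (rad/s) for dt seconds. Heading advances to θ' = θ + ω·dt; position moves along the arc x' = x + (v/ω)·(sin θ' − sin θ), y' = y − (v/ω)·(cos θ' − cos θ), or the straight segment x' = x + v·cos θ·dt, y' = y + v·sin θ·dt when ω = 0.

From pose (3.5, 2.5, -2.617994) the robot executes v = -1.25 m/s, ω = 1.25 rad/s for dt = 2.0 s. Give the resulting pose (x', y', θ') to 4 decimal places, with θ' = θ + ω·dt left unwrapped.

(3.1177, 4.3591, -0.1180)

θ' = -2.6180 + 1.25·2.0 = -0.1180
R = v/ω = -1.25/1.25 = -1.0000
x' = 3.5 + -1.0000·(sin -0.1180 − sin -2.6180) = 3.1177
y' = 2.5 − -1.0000·(cos -0.1180 − cos -2.6180) = 4.3591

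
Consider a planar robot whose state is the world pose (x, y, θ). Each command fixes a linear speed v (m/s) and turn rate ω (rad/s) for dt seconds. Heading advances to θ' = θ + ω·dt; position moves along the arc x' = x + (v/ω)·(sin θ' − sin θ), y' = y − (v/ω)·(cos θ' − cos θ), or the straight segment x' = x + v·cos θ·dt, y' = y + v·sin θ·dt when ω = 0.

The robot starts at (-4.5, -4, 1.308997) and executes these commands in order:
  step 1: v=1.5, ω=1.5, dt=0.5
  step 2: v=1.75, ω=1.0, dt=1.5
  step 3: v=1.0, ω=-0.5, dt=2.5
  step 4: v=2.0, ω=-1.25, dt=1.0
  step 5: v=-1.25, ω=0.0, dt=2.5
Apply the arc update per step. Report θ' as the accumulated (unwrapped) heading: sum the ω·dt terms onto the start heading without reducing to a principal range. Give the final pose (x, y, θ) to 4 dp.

step 1: θ'=2.0590 (R=1.0000) → pose (-4.5827, -3.2721, 2.0590)
step 2: θ'=3.5590 (R=1.7500) → pose (-6.8377, -2.4932, 3.5590)
step 3: θ'=2.3090 (R=-2.0000) → pose (-9.1279, -2.0108, 2.3090)
step 4: θ'=1.0590 (R=-1.6000) → pose (-9.3394, -0.1505, 1.0590)
step 5: θ'=1.0590 (straight) → pose (-10.8698, -2.8751, 1.0590)

(-10.8698, -2.8751, 1.0590)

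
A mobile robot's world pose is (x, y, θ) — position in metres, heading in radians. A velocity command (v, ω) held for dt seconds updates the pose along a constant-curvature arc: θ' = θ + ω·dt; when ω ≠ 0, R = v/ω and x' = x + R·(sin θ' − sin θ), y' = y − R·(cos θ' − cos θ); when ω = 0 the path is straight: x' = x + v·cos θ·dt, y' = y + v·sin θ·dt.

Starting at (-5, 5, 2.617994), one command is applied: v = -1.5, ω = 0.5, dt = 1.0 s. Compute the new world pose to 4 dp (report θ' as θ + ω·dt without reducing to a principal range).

θ' = 2.6180 + 0.5·1.0 = 3.1180
R = v/ω = -1.5/0.5 = -3.0000
x' = -5 + -3.0000·(sin 3.1180 − sin 2.6180) = -3.5708
y' = 5 − -3.0000·(cos 3.1180 − cos 2.6180) = 4.5989

(-3.5708, 4.5989, 3.1180)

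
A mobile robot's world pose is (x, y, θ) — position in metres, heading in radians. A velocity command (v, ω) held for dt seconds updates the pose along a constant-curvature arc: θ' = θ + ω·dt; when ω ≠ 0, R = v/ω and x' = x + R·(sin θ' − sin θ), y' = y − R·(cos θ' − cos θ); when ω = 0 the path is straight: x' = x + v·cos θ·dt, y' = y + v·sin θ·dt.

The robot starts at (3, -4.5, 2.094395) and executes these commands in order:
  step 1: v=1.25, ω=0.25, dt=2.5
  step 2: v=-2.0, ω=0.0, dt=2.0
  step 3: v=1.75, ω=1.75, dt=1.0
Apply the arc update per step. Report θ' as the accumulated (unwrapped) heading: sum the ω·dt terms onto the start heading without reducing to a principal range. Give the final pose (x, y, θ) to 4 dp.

(2.9871, -4.7497, 4.4694)

step 1: θ'=2.7194 (R=5.0000) → pose (0.7187, -2.4390, 2.7194)
step 2: θ'=2.7194 (straight) → pose (4.3675, -4.0781, 2.7194)
step 3: θ'=4.4694 (R=1.0000) → pose (2.9871, -4.7497, 4.4694)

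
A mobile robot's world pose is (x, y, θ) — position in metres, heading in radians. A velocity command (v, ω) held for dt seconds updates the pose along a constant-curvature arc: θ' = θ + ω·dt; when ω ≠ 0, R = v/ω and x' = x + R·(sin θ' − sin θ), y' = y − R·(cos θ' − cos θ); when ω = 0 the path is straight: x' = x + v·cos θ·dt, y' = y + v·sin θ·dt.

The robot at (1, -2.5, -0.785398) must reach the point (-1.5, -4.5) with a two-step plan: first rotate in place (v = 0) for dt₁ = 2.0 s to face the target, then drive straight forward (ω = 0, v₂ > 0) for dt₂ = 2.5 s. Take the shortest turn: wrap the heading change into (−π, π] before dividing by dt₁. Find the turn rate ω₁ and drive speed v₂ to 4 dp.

ω₁ = -0.8407, v₂ = 1.2806

heading to target = atan2(-4.5−-2.5, -1.5−1) = -2.4669
Δθ = wrap(-2.4669 − -0.7854) = -1.6815; ω₁ = Δθ/dt₁ = -0.8407
distance = √((-1.5−1)² + (-4.5−-2.5)²) = 3.2016; v₂ = distance/dt₂ = 1.2806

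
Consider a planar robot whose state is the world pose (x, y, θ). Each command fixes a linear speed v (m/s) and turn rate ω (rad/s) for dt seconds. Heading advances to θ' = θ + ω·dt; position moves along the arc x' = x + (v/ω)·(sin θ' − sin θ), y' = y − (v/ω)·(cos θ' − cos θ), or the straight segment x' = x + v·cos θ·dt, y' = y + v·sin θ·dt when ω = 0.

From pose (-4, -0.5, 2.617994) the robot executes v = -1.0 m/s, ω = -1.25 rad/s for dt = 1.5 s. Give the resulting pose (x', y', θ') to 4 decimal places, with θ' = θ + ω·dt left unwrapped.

θ' = 2.6180 + -1.25·1.5 = 0.7430
R = v/ω = -1.0/-1.25 = 0.8000
x' = -4 + 0.8000·(sin 0.7430 − sin 2.6180) = -3.8588
y' = -0.5 − 0.8000·(cos 0.7430 − cos 2.6180) = -1.7820

(-3.8588, -1.7820, 0.7430)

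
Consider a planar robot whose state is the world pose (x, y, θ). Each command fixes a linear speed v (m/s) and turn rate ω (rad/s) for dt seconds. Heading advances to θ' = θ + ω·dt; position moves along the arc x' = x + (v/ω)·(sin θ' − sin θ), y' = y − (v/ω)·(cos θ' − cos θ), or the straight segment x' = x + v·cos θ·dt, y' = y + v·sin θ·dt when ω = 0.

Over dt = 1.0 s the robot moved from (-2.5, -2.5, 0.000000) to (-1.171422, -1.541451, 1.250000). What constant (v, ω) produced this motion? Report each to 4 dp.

Δθ = 1.250000 − 0.000000 = 1.250000
ω = Δθ/dt = 1.250000/1.0 = 1.2500
R = Δx/(sin θ' − sin θ) = 1.4000
v = R·ω = 1.4000·1.2500 = 1.7500

v = 1.7500, ω = 1.2500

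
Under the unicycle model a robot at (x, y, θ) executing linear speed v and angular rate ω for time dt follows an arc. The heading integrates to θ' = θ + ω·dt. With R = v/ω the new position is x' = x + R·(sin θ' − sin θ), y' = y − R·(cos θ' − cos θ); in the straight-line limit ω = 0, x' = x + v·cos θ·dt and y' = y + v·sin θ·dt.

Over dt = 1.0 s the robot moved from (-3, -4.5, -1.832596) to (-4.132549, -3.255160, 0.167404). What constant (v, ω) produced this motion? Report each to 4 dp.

v = -2.0000, ω = 2.0000

Δθ = 0.167404 − -1.832596 = 2.000000
ω = Δθ/dt = 2.000000/1.0 = 2.0000
R = −Δy/(cos θ' − cos θ) = -1.0000
v = R·ω = -1.0000·2.0000 = -2.0000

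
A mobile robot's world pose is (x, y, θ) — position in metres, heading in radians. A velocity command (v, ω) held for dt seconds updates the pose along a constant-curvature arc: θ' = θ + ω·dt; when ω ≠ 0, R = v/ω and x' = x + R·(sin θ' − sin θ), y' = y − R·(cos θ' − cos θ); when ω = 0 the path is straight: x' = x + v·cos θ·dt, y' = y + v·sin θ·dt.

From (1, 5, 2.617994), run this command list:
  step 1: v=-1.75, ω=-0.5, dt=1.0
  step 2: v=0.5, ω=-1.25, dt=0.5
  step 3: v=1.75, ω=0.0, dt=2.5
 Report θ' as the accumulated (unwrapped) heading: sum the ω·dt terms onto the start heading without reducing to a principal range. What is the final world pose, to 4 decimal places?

step 1: θ'=2.1180 (R=3.5000) → pose (2.2390, 3.7899, 2.1180)
step 2: θ'=1.4930 (R=-0.4000) → pose (2.1818, 4.0292, 1.4930)
step 3: θ'=1.4930 (straight) → pose (2.5218, 8.3909, 1.4930)

(2.5218, 8.3909, 1.4930)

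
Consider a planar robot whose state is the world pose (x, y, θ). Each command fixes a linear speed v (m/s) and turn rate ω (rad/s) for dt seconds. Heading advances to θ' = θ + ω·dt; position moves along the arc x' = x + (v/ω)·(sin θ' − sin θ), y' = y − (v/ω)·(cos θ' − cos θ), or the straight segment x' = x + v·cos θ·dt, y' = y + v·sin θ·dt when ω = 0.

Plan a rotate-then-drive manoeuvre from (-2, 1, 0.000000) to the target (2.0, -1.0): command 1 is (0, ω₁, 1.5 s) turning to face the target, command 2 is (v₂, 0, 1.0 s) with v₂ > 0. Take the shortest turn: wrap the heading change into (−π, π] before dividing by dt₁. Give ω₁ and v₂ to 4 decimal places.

heading to target = atan2(-1−1, 2−-2) = -0.4636
Δθ = wrap(-0.4636 − 0.0000) = -0.4636; ω₁ = Δθ/dt₁ = -0.3091
distance = √((2−-2)² + (-1−1)²) = 4.4721; v₂ = distance/dt₂ = 4.4721

ω₁ = -0.3091, v₂ = 4.4721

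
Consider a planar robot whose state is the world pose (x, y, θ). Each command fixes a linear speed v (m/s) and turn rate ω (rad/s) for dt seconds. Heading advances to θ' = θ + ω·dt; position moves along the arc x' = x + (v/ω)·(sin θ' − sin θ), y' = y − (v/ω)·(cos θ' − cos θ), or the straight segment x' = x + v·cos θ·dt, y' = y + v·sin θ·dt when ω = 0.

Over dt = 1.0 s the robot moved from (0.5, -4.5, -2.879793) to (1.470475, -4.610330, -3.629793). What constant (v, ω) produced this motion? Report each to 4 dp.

Δθ = -3.629793 − -2.879793 = -0.750000
ω = Δθ/dt = -0.750000/1.0 = -0.7500
R = Δx/(sin θ' − sin θ) = 1.3333
v = R·ω = 1.3333·-0.7500 = -1.0000

v = -1.0000, ω = -0.7500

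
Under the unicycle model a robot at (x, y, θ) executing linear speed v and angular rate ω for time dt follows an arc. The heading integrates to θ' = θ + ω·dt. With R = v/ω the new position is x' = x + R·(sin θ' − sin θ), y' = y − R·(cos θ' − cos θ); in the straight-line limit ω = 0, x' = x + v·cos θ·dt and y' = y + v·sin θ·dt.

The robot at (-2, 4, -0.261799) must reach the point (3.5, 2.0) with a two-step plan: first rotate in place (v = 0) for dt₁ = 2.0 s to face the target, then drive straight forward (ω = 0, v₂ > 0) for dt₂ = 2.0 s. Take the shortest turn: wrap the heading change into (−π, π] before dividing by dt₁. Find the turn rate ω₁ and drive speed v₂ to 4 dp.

heading to target = atan2(2−4, 3.5−-2) = -0.3488
Δθ = wrap(-0.3488 − -0.2618) = -0.0870; ω₁ = Δθ/dt₁ = -0.0435
distance = √((3.5−-2)² + (2−4)²) = 5.8523; v₂ = distance/dt₂ = 2.9262

ω₁ = -0.0435, v₂ = 2.9262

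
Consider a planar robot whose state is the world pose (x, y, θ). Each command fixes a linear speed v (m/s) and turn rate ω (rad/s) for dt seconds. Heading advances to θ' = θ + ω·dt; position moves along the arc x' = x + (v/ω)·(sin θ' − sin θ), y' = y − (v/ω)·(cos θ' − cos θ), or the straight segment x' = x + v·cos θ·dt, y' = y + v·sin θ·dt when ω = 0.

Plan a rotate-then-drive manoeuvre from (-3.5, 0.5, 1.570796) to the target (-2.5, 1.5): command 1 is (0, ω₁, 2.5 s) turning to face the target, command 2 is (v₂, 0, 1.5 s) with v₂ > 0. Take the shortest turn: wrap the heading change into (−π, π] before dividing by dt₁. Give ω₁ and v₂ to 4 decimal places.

ω₁ = -0.3142, v₂ = 0.9428

heading to target = atan2(1.5−0.5, -2.5−-3.5) = 0.7854
Δθ = wrap(0.7854 − 1.5708) = -0.7854; ω₁ = Δθ/dt₁ = -0.3142
distance = √((-2.5−-3.5)² + (1.5−0.5)²) = 1.4142; v₂ = distance/dt₂ = 0.9428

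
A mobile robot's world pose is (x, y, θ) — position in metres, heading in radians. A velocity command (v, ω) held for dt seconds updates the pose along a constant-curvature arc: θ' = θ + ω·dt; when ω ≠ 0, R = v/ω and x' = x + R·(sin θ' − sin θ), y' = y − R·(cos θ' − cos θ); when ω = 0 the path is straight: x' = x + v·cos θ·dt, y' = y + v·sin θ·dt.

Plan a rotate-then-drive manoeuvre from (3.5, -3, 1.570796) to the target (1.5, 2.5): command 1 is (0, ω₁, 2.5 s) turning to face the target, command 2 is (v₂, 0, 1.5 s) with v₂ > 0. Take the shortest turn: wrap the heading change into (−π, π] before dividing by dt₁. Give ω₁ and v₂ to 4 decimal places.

ω₁ = 0.1395, v₂ = 3.9016

heading to target = atan2(2.5−-3, 1.5−3.5) = 1.9196
Δθ = wrap(1.9196 − 1.5708) = 0.3488; ω₁ = Δθ/dt₁ = 0.1395
distance = √((1.5−3.5)² + (2.5−-3)²) = 5.8523; v₂ = distance/dt₂ = 3.9016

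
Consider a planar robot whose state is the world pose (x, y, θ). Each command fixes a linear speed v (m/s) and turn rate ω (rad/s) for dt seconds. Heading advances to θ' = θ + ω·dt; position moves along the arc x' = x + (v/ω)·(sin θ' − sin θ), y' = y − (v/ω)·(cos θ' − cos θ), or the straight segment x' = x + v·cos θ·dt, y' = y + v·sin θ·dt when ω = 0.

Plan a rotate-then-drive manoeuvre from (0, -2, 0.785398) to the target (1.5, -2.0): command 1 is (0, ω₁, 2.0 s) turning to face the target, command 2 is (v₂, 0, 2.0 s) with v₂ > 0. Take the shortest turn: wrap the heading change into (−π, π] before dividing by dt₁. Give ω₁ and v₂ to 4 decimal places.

heading to target = atan2(-2−-2, 1.5−0) = 0.0000
Δθ = wrap(0.0000 − 0.7854) = -0.7854; ω₁ = Δθ/dt₁ = -0.3927
distance = √((1.5−0)² + (-2−-2)²) = 1.5000; v₂ = distance/dt₂ = 0.7500

ω₁ = -0.3927, v₂ = 0.7500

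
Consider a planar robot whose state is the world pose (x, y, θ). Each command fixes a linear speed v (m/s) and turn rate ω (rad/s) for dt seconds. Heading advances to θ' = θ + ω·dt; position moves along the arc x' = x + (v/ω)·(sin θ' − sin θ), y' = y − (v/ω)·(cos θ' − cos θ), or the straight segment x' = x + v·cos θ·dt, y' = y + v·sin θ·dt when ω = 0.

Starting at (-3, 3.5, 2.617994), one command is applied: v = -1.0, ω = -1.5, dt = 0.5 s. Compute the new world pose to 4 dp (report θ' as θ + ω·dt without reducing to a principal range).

(-2.6959, 3.1179, 1.8680)

θ' = 2.6180 + -1.5·0.5 = 1.8680
R = v/ω = -1.0/-1.5 = 0.6667
x' = -3 + 0.6667·(sin 1.8680 − sin 2.6180) = -2.6959
y' = 3.5 − 0.6667·(cos 1.8680 − cos 2.6180) = 3.1179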